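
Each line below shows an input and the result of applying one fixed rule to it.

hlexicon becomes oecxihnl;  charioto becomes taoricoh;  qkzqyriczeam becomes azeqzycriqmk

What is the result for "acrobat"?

arboatc

Each output is the input with this applied: take characters alternately from the front and the back (1st, last, 2nd, 2nd-last, ...), then move the first 3 characters to the end (rotate left by 3).
For "acrobat" the result is "arboatc".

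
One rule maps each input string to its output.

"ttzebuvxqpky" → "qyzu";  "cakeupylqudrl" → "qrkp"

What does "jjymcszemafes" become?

meys

The pattern: keep one character in every 3, starting at position 3 (positions 3rd, 6th, 9th, ...), then move the last 2 characters to the front (rotate right by 2).
Applying both steps to "jjymcszemafes": "ysme", then "meys".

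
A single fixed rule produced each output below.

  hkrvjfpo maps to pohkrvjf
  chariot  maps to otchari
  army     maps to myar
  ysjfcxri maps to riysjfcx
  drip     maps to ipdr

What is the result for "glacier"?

The pattern: move the last 2 characters to the front (rotate right by 2).
Doing the same to "glacier": "erglaci".

erglaci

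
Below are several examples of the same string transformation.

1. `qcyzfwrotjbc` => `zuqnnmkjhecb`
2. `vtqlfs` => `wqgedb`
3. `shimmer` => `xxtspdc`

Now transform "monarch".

zyxsnlc

In each case the input is transformed by: shift every letter 11 places forward in the alphabet (wrapping around), then sort the characters into reverse alphabetical order.
So "monarch" becomes "zyxsnlc".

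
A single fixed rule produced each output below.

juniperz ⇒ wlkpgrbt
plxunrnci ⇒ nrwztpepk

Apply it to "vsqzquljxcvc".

uxbswslnezex

What's happening: swap each adjacent pair of characters (1↔2, 3↔4, ...), then shift every letter 2 places forward in the alphabet (wrapping around).
Starting from "vsqzquljxcvc": after the first operation, "svzquqjlcxcv"; after the second, "uxbswslnezex".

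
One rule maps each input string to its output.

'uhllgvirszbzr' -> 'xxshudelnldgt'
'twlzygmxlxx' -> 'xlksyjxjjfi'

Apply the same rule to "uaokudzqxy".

awgplcjkgm

Looking at the pairs, the operation is to move the first 2 characters to the end (rotate left by 2), then shift every letter 12 places forward in the alphabet (wrapping around).
"uaokudzqxy" → "okudzqxyua" → "awgplcjkgm".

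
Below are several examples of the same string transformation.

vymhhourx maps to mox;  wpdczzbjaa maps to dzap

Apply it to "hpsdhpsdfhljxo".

In each case the input is transformed by: move the first 2 characters to the end (rotate left by 2), then keep one character in every 3, starting at position 1 (positions 1st, 4th, 7th, ...).
On "hpsdhpsdfhljxo": the first step gives "sdhpsdfhljxohp", and the second then gives "spfjh".

spfjh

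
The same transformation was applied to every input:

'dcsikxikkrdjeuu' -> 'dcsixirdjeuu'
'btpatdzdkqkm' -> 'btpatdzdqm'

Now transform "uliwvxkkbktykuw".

Each output is the input with this applied: remove every "k".
Applying that to "uliwvxkkbktykuw" gives "uliwvxbtyuw".

uliwvxbtyuw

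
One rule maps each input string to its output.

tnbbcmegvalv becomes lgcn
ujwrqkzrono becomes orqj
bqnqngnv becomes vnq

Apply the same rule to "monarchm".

The pattern: keep one character in every 3, starting at position 2 (positions 2nd, 5th, 8th, ...), then reverse the string.
Starting from "monarchm": after the first operation, "orm"; after the second, "mro".

mro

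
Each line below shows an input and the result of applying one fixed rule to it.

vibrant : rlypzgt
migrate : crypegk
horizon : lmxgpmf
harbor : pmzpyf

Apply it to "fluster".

Rule — shift every letter 2 places backward in the alphabet (wrapping around), then reverse the string.
On "fluster": the first step gives "djsqrcp", and the second then gives "pcrqsjd".

pcrqsjd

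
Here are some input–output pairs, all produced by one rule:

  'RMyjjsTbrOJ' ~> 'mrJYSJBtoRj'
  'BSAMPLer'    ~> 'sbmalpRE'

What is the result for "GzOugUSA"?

The transformation: swap each adjacent pair of characters (1↔2, 3↔4, ...), then flip the case of every letter.
So "GzOugUSA" becomes "ZgUouGas".

ZgUouGas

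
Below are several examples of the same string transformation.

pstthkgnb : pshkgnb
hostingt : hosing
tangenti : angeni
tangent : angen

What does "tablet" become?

Rule — remove every "t".
So "tablet" becomes "able".

able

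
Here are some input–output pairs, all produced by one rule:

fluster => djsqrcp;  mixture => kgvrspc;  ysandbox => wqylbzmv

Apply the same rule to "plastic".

The rule is to shift every letter 2 places backward in the alphabet (wrapping around).
Applying that to "plastic" gives "njyqrga".

njyqrga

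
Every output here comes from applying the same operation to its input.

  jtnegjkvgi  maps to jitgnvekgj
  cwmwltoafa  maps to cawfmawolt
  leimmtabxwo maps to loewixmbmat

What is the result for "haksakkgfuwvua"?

haaukvswaukfkg

In each case the input is transformed by: take characters alternately from the front and the back (1st, last, 2nd, 2nd-last, ...).
So "haksakkgfuwvua" becomes "haaukvswaukfkg".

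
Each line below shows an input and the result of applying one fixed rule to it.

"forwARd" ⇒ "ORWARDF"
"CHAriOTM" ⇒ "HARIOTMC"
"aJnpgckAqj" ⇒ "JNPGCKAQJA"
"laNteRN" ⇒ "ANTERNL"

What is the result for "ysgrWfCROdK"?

SGRWFCRODKY

The pattern: move the first character to the end, then convert every letter to uppercase.
Applying both steps to "ysgrWfCROdK": "sgrWfCROdKy", then "SGRWFCRODKY".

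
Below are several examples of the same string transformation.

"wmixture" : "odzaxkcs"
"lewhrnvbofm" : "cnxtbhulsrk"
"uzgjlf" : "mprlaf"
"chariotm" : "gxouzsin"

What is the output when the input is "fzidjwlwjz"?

ojpcrcpflf

Rule — shift every letter 6 places forward in the alphabet (wrapping around), then move the first 2 characters to the end (rotate left by 2).
Applying both steps to "fzidjwlwjz": "lfojpcrcpf", then "ojpcrcpflf".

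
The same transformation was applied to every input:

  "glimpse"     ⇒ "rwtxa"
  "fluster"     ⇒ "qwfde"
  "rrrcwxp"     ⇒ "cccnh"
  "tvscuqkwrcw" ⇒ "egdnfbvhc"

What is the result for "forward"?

Rule — shift every letter 11 places forward in the alphabet (wrapping around), then delete the last 2 characters.
On "forward": the first step gives "qzchlco", and the second then gives "qzchl".

qzchl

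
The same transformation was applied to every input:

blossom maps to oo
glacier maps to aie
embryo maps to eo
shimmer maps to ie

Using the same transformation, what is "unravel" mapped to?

uae

In each case the input is transformed by: keep only the vowels.
Doing the same to "unravel": "uae".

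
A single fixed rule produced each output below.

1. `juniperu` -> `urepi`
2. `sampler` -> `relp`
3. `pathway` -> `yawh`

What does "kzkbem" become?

The transformation: delete the first 3 characters, then reverse the string.
For "kzkbem" the result is "meb".

meb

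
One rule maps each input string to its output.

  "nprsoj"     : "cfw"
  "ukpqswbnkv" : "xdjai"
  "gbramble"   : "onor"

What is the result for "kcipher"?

pcr

Each output is the input with this applied: shift every letter 13 places forward in the alphabet (wrapping around) — i.e. ROT13, then keep every other character starting from the second (positions 2nd, 4th, 6th, ...).
"kcipher" → "xpvcure" → "pcr".
(Check on "ukpqswbnkv": → "hxcdfjoaxi" → "xdjai" ✓)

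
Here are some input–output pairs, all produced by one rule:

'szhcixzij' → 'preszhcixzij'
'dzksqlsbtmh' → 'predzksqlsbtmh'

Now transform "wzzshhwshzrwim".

Each output is the input with this applied: prepend "pre".
Doing the same to "wzzshhwshzrwim": "prewzzshhwshzrwim".

prewzzshhwshzrwim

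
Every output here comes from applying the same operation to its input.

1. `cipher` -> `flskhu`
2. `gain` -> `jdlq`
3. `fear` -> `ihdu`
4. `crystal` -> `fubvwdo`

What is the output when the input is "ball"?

Rule — shift every letter 3 places forward in the alphabet (wrapping around).
On "ball" that produces "edoo".

edoo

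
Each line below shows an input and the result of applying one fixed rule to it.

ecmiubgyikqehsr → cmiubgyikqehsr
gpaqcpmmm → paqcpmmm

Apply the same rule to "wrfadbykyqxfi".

rfadbykyqxfi

In each case the input is transformed by: delete the first character.
For "wrfadbykyqxfi" the result is "rfadbykyqxfi".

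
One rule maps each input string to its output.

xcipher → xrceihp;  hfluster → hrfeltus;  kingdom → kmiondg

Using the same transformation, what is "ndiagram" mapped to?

nmdairag

Rule — take characters alternately from the front and the back (1st, last, 2nd, 2nd-last, ...).
Applying that to "ndiagram" gives "nmdairag".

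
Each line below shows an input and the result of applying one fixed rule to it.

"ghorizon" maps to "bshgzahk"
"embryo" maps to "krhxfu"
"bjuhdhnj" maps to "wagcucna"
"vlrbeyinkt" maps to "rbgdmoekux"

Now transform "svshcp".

avilol

The transformation: swap the front and back halves of the string, then shift every letter 7 places backward in the alphabet (wrapping around).
Doing the same to "svshcp": "avilol".
(Check on "embryo": → "ryoemb" → "krhxfu" ✓)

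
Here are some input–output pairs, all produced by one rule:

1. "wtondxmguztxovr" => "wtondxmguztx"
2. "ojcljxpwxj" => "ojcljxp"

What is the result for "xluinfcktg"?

What's happening: delete the last 3 characters.
So "xluinfcktg" becomes "xluinfc".

xluinfc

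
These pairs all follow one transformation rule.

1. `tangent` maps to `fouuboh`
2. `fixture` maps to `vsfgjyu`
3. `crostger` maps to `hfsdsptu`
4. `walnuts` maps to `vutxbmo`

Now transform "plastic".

ujdqmbt

What's happening: move the last 3 characters to the front (rotate right by 3), then shift every letter 1 place forward in the alphabet (wrapping around).
On "plastic": the first step gives "ticplas", and the second then gives "ujdqmbt".
(Check on "crostger": → "gercrost" → "hfsdsptu" ✓)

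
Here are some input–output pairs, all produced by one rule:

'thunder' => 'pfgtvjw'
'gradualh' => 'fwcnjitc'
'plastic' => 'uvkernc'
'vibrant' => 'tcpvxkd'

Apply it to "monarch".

ctejoqp

Each output is the input with this applied: shift every letter 2 places forward in the alphabet (wrapping around), then move the first 3 characters to the end (rotate left by 3).
Applying both steps to "monarch": "oqpctej", then "ctejoqp".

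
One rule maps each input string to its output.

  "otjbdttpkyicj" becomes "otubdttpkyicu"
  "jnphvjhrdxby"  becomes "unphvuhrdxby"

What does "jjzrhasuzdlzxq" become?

The pattern: replace every "j" with "u".
So "jjzrhasuzdlzxq" becomes "uuzrhasuzdlzxq".

uuzrhasuzdlzxq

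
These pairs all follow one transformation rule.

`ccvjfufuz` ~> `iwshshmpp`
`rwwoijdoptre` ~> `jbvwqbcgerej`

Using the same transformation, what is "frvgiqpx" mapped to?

Each output is the input with this applied: shift every letter 13 places forward in the alphabet (wrapping around) — i.e. ROT13, then move the first 2 characters to the end (rotate left by 2).
For "frvgiqpx", step one produces "seitvdck"; step two turns that into "itvdckse".

itvdckse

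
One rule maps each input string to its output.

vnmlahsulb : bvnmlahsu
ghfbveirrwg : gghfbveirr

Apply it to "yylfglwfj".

Looking at the pairs, the operation is to move the last character to the front, then delete the last character.
Doing the same to "yylfglwfj": "jyylfglw".

jyylfglw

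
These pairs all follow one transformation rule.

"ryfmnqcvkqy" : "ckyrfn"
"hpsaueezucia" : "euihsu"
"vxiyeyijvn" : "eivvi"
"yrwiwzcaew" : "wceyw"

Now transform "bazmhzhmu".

Each output is the input with this applied: keep every other character starting from the first (positions 1st, 3rd, 5th, ...), then move the last 3 characters to the front (rotate right by 3).
"bazmhzhmu" → "bzhhu" → "hhubz".
(Check on "hpsaueezucia": → "hsueui" → "euihsu" ✓)

hhubz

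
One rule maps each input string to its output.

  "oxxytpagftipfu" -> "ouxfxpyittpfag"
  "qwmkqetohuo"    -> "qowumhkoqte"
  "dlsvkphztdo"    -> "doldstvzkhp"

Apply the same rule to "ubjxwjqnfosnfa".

uabfjnxswojfqn

In each case the input is transformed by: take characters alternately from the front and the back (1st, last, 2nd, 2nd-last, ...).
Doing the same to "ubjxwjqnfosnfa": "uabfjnxswojfqn".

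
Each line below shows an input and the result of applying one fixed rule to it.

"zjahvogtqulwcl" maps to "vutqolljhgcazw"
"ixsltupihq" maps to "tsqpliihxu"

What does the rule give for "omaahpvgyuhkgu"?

What's happening: sort the characters into reverse alphabetical order, then move the first 2 characters to the end (rotate left by 2).
Working it through for "omaahpvgyuhkgu": intermediate "yvuupomkhhggaa", final "uupomkhhggaayv".

uupomkhhggaayv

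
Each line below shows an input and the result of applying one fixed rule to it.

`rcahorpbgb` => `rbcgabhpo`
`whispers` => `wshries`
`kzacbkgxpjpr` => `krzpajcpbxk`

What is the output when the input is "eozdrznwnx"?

exonzwdnr

In each case the input is transformed by: take characters alternately from the front and the back (1st, last, 2nd, 2nd-last, ...), then delete the last character.
For "eozdrznwnx" the result is "exonzwdnr".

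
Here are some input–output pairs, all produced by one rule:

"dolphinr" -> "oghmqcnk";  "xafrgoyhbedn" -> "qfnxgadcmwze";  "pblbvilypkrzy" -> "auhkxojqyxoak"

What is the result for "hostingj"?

shmfignr

What's happening: shift every letter 1 place backward in the alphabet (wrapping around), then move the first 3 characters to the end (rotate left by 3).
So "hostingj" becomes "shmfignr".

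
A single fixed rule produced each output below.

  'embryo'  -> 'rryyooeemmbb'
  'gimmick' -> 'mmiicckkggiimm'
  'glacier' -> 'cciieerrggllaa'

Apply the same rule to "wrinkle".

nnkklleewwrrii

The pattern: move the first 3 characters to the end (rotate left by 3), then double every character.
Starting from "wrinkle": after the first operation, "nklewri"; after the second, "nnkklleewwrrii".
(Check on "glacier": → "ciergla" → "cciieerrggllaa" ✓)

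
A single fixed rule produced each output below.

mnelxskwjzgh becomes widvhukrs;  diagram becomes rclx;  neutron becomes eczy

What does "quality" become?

wtej

The rule is to shift every letter 11 places forward in the alphabet (wrapping around), then delete the first 3 characters.
On "quality": the first step gives "bflwtej", and the second then gives "wtej".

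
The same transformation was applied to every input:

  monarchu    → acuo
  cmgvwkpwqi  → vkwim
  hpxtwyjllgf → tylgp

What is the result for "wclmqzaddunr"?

mzdurc

The transformation: keep every other character starting from the second (positions 2nd, 4th, 6th, ...), then move the first character to the end.
Working it through for "wclmqzaddunr": intermediate "cmzdur", final "mzdurc".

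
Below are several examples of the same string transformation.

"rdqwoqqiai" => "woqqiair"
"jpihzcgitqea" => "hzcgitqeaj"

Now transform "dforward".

rwardd

Looking at the pairs, the operation is to move the first character to the end, then delete the first 2 characters.
Working it through for "dforward": intermediate "forwardd", final "rwardd".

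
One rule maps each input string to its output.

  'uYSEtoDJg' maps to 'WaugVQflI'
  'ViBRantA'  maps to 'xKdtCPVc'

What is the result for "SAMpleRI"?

In each case the input is transformed by: flip the case of every letter, then shift every letter 2 places forward in the alphabet (wrapping around).
Starting from "SAMpleRI": after the first operation, "samPLEri"; after the second, "ucoRNGtk".

ucoRNGtk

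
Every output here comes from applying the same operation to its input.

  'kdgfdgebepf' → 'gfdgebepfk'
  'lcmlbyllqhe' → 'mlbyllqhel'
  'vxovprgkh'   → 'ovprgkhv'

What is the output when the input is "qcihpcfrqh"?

ihpcfrqhq

What's happening: move the first 2 characters to the end (rotate left by 2), then delete the last character.
So "qcihpcfrqh" becomes "ihpcfrqhq".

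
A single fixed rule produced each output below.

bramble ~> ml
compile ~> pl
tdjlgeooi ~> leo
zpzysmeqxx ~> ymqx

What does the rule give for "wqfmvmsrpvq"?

mmrv

The pattern: keep every other character starting from the second (positions 2nd, 4th, 6th, ...), then delete the first character.
"wqfmvmsrpvq" → "mmrv".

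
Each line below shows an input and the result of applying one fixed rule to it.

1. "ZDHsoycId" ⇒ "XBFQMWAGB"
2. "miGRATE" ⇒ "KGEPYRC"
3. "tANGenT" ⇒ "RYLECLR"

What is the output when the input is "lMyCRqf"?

JKWAPOD

The rule is to shift every letter 2 places backward in the alphabet (wrapping around), then convert every letter to uppercase.
For "lMyCRqf" the result is "JKWAPOD".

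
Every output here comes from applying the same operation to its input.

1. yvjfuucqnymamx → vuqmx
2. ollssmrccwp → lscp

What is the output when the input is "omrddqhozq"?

mdo

Each output is the input with this applied: keep one character in every 3, starting at position 2 (positions 2nd, 5th, 8th, ...).
Doing the same to "omrddqhozq": "mdo".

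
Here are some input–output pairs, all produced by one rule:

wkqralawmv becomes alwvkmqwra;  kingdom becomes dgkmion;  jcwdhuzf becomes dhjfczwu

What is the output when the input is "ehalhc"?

alechh

Each output is the input with this applied: take characters alternately from the front and the back (1st, last, 2nd, 2nd-last, ...), then move the last 2 characters to the front (rotate right by 2).
For "ehalhc", step one produces "echhal"; step two turns that into "alechh".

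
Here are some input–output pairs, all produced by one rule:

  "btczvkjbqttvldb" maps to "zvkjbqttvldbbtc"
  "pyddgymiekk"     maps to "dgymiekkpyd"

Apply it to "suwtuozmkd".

tuozmkdsuw

The transformation: move the first 3 characters to the end (rotate left by 3).
So "suwtuozmkd" becomes "tuozmkdsuw".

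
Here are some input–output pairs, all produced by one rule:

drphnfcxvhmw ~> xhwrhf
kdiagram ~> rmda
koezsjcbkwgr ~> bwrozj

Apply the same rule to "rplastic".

tcpa

Each output is the input with this applied: swap the front and back halves of the string, then keep every other character starting from the second (positions 2nd, 4th, 6th, ...).
"rplastic" → "sticrpla" → "tcpa".
(Check on "drphnfcxvhmw": → "cxvhmwdrphnf" → "xhwrhf" ✓)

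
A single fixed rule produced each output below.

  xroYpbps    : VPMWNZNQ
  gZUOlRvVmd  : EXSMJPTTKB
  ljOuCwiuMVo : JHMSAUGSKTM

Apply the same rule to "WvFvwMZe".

In each case the input is transformed by: shift every letter 2 places backward in the alphabet (wrapping around), then convert every letter to uppercase.
On "WvFvwMZe" that produces "UTDTUKXC".

UTDTUKXC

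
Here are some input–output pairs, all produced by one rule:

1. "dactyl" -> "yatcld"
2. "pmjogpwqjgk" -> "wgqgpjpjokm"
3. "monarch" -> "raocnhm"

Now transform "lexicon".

In each case the input is transformed by: sort the characters into reverse alphabetical order, then take characters alternately from the front and the back (1st, last, 2nd, 2nd-last, ...).
Applying that to "lexicon" gives "xcoenil".

xcoenil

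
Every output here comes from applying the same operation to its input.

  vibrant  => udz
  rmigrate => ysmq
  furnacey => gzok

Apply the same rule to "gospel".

abx

Each output is the input with this applied: keep every other character starting from the second (positions 2nd, 4th, 6th, ...), then shift every letter 12 places forward in the alphabet (wrapping around).
Working it through for "gospel": intermediate "opl", final "abx".
(Check on "rmigrate": → "mgae" → "ysmq" ✓)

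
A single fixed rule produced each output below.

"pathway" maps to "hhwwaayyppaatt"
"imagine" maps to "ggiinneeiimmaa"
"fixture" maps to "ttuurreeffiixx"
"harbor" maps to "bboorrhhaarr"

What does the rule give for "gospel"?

What's happening: move the first 3 characters to the end (rotate left by 3), then double every character.
Applying both steps to "gospel": "pelgos", then "ppeellggooss".
(Check on "fixture": → "turefix" → "ttuurreeffiixx" ✓)

ppeellggooss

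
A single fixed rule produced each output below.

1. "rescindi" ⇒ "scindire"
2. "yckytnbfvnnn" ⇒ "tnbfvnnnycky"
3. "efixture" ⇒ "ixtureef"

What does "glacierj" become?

In each case the input is transformed by: move the last 2 characters to the front (rotate right by 2), then swap the front and back halves of the string.
Working it through for "glacierj": intermediate "rjglacie", final "acierjgl".

acierjgl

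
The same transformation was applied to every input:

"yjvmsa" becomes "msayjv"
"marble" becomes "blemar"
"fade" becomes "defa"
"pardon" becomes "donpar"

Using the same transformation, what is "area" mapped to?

eaar

The pattern: swap the front and back halves of the string.
Applying that to "area" gives "eaar".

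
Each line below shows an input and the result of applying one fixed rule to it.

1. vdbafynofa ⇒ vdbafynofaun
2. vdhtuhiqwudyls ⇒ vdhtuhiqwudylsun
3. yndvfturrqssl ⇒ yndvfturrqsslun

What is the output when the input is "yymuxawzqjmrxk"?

Looking at the pairs, the operation is to append "un".
"yymuxawzqjmrxk" → "yymuxawzqjmrxkun".

yymuxawzqjmrxkun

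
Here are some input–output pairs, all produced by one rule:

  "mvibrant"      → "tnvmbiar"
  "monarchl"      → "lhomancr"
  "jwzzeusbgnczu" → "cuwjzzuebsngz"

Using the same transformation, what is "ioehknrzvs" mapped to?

svoihenkzr

The transformation: swap each adjacent pair of characters (1↔2, 3↔4, ...), then move the last 2 characters to the front (rotate right by 2).
Working it through for "ioehknrzvs": intermediate "oihenkzrsv", final "svoihenkzr".
(Check on "mvibrant": → "vmbiartn" → "tnvmbiar" ✓)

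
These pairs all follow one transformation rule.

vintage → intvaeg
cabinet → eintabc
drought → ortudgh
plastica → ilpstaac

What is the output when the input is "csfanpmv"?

mnpsvacf

Rule — sort the characters into alphabetical order, then move the first 3 characters to the end (rotate left by 3).
On "csfanpmv" that produces "mnpsvacf".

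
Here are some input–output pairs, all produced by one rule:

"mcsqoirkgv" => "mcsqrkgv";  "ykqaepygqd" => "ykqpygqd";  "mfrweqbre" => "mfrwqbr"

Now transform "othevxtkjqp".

thvxtkjqp

The pattern: remove every vowel.
Applying that to "othevxtkjqp" gives "thvxtkjqp".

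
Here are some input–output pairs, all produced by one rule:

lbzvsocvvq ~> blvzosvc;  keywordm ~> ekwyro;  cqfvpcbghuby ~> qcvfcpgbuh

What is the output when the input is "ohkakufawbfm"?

Looking at the pairs, the operation is to delete the last 2 characters, then swap each adjacent pair of characters (1↔2, 3↔4, ...).
For "ohkakufawbfm", step one produces "ohkakufawb"; step two turns that into "hoakukafbw".

hoakukafbw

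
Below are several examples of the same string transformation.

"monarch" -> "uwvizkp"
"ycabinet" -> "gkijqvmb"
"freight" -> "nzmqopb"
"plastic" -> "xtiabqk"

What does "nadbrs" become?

The transformation: shift every letter 8 places forward in the alphabet (wrapping around).
Applying that to "nadbrs" gives "viljza".

viljza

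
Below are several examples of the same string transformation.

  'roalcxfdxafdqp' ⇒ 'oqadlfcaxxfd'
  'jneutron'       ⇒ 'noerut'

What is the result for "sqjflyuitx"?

Rule — take characters alternately from the front and the back (1st, last, 2nd, 2nd-last, ...), then delete the first 2 characters.
On "sqjflyuitx": the first step gives "sxqtjifuly", and the second then gives "qtjifuly".
(Check on "roalcxfdxafdqp": → "rpoqadlfcaxxfd" → "oqadlfcaxxfd" ✓)

qtjifuly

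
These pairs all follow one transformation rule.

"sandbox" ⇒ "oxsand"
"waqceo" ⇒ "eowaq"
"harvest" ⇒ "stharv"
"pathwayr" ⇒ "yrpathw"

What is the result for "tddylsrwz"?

wztddyls

Looking at the pairs, the operation is to move the last 3 characters to the front (rotate right by 3), then delete the first character.
Working it through for "tddylsrwz": intermediate "rwztddyls", final "wztddyls".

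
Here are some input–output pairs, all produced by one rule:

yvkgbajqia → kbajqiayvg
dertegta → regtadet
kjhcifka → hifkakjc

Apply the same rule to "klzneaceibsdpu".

Each output is the input with this applied: move the first 3 characters to the end (rotate left by 3), then swap the first and last characters.
"klzneaceibsdpu" → "neaceibsdpuklz" → "zeaceibsdpukln".

zeaceibsdpukln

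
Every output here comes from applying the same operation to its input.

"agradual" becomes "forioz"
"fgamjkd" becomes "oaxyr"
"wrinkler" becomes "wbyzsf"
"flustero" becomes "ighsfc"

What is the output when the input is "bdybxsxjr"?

mplglxf

In each case the input is transformed by: shift every letter 12 places backward in the alphabet (wrapping around), then delete the first 2 characters.
On "bdybxsxjr": the first step gives "prmplglxf", and the second then gives "mplglxf".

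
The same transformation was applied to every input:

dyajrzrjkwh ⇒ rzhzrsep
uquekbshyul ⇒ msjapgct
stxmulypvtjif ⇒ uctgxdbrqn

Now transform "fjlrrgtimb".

zzobquj

The pattern: delete the first 3 characters, then shift every letter 8 places forward in the alphabet (wrapping around).
Applying that to "fjlrrgtimb" gives "zzobquj".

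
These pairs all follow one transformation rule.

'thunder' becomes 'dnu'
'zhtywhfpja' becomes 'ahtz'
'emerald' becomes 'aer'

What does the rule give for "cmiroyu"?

The rule is to sort the characters into alphabetical order, then keep one character in every 3, starting at position 1 (positions 1st, 4th, 7th, ...).
"cmiroyu" → "cimoruy" → "coy".

coy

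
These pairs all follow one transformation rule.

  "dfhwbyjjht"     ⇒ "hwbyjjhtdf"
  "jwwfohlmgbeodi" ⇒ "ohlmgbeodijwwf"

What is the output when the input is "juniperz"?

The pattern: swap the front and back halves of the string, then move the last 3 characters to the front (rotate right by 3).
Starting from "juniperz": after the first operation, "perzjuni"; after the second, "uniperzj".

uniperzj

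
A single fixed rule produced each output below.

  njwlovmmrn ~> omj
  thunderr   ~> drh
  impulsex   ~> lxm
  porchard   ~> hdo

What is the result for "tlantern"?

The transformation: keep one character in every 3, starting at position 2 (positions 2nd, 5th, 8th, ...), then move the first character to the end.
Working it through for "tlantern": intermediate "ltn", final "tnl".
(Check on "thunderr": → "hdr" → "drh" ✓)

tnl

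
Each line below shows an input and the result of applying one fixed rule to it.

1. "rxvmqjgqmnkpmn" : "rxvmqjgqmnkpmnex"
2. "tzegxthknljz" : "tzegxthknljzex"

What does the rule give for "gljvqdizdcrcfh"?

gljvqdizdcrcfhex

The pattern: append "ex".
For "gljvqdizdcrcfh" the result is "gljvqdizdcrcfhex".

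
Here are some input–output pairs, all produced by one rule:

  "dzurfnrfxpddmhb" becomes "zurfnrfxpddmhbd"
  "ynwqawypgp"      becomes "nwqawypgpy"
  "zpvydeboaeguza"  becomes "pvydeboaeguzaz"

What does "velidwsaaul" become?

The transformation: move the first character to the end.
For "velidwsaaul" the result is "elidwsaaulv".

elidwsaaulv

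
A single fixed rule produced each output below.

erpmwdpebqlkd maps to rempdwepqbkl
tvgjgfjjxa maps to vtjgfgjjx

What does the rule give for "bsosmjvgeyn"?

sbsojmgvye

Rule — delete the last character, then swap each adjacent pair of characters (1↔2, 3↔4, ...).
Applying both steps to "bsosmjvgeyn": "bsosmjvgey", then "sbsojmgvye".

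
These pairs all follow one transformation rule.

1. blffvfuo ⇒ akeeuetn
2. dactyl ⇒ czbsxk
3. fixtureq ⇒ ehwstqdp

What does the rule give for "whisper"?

Each output is the input with this applied: shift every letter 1 place backward in the alphabet (wrapping around).
Applying that to "whisper" gives "vghrodq".

vghrodq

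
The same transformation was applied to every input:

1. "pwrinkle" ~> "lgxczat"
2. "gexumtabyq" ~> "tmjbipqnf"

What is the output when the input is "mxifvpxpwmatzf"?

mxukemelbpiou

What's happening: shift every letter 11 places backward in the alphabet (wrapping around), then delete the first character.
Applying both steps to "mxifvpxpwmatzf": "bmxukemelbpiou", then "mxukemelbpiou".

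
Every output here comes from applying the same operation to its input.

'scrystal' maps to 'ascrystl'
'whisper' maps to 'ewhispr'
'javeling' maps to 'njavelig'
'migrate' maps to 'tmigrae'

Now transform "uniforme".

munifore

In each case the input is transformed by: move the last character to the front, then swap the first and last characters.
"uniforme" → "munifore".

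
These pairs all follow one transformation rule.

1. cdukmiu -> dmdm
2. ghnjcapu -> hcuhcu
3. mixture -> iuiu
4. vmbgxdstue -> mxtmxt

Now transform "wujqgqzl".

Each output is the input with this applied: keep one character in every 3, starting at position 2 (positions 2nd, 5th, 8th, ...), then write the whole string twice.
Starting from "wujqgqzl": after the first operation, "ugl"; after the second, "uglugl".

uglugl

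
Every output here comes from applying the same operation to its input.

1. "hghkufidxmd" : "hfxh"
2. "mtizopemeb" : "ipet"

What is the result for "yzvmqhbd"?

Each output is the input with this applied: move the first 2 characters to the end (rotate left by 2), then keep one character in every 3, starting at position 1 (positions 1st, 4th, 7th, ...).
On "yzvmqhbd": the first step gives "vmqhbdyz", and the second then gives "vhy".

vhy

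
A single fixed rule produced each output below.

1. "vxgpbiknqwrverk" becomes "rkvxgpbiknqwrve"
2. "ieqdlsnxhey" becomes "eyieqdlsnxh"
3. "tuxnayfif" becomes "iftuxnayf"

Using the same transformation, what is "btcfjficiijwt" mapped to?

wtbtcfjficiij

What's happening: move the last 2 characters to the front (rotate right by 2).
Doing the same to "btcfjficiijwt": "wtbtcfjficiij".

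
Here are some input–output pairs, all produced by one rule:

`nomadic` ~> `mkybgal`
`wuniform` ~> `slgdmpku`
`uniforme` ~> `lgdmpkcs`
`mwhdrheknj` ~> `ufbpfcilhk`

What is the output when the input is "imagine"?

kyeglcg

Each output is the input with this applied: move the first character to the end, then shift every letter 2 places backward in the alphabet (wrapping around).
"imagine" → "maginei" → "kyeglcg".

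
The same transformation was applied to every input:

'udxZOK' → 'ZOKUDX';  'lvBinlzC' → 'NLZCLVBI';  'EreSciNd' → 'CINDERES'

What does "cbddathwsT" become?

Each output is the input with this applied: swap the front and back halves of the string, then convert every letter to uppercase.
Applying both steps to "cbddathwsT": "thwsTcbdda", then "THWSTCBDDA".

THWSTCBDDA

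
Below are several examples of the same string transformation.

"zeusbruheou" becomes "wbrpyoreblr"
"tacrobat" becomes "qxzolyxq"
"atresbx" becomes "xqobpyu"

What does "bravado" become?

In each case the input is transformed by: shift every letter 3 places backward in the alphabet (wrapping around).
On "bravado" that produces "yoxsxal".

yoxsxal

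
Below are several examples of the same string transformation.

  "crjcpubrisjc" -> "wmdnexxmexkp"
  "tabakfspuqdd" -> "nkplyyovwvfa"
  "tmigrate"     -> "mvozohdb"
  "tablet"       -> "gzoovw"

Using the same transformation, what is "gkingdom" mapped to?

Each output is the input with this applied: swap the front and back halves of the string, then shift every letter 5 places backward in the alphabet (wrapping around).
Starting from "gkingdom": after the first operation, "gdomgkin"; after the second, "byjhbfdi".
(Check on "tablet": → "lettab" → "gzoovw" ✓)

byjhbfdi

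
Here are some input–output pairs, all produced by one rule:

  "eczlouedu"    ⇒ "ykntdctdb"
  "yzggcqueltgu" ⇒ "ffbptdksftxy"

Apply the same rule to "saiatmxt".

Looking at the pairs, the operation is to shift every letter 1 place backward in the alphabet (wrapping around), then move the first 2 characters to the end (rotate left by 2).
Working it through for "saiatmxt": intermediate "rzhzslws", final "hzslwsrz".

hzslwsrz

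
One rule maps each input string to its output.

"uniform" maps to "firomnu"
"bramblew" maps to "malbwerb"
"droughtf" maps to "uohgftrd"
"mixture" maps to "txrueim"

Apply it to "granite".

natierg

The transformation: swap each adjacent pair of characters (1↔2, 3↔4, ...), then move the first 2 characters to the end (rotate left by 2).
On "granite" that produces "natierg".
(Check on "uniform": → "nufirom" → "firomnu" ✓)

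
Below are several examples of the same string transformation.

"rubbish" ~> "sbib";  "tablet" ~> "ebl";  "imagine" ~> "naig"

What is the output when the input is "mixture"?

rxut

Each output is the input with this applied: take characters alternately from the front and the back (1st, last, 2nd, 2nd-last, ...), then delete the first 3 characters.
Working it through for "mixture": intermediate "meirxut", final "rxut".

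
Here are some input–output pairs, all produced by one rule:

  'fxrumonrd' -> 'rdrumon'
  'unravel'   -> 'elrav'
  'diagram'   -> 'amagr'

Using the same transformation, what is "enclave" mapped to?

The transformation: delete the first 2 characters, then move the last 2 characters to the front (rotate right by 2).
Starting from "enclave": after the first operation, "clave"; after the second, "vecla".

vecla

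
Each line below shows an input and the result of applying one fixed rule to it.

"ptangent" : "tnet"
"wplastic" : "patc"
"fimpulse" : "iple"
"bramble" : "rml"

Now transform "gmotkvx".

mtv

What's happening: keep every other character starting from the second (positions 2nd, 4th, 6th, ...).
Doing the same to "gmotkvx": "mtv".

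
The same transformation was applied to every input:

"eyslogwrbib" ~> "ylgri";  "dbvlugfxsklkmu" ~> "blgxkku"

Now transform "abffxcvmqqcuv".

bfcmqu

The pattern: keep every other character starting from the second (positions 2nd, 4th, 6th, ...).
Applying that to "abffxcvmqqcuv" gives "bfcmqu".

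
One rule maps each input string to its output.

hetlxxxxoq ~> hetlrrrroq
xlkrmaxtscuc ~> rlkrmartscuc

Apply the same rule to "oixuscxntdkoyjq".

In each case the input is transformed by: replace every "x" with "r".
Applying that to "oixuscxntdkoyjq" gives "oiruscrntdkoyjq".

oiruscrntdkoyjq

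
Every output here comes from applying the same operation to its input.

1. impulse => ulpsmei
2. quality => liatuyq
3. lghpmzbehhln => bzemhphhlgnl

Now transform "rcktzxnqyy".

xzntqkycyr

Rule — take characters alternately from the front and the back (1st, last, 2nd, 2nd-last, ...), then reverse the string.
Applying both steps to "rcktzxnqyy": "rycykqtnzx", then "xzntqkycyr".
(Check on "impulse": → "iemsplu" → "ulpsmei" ✓)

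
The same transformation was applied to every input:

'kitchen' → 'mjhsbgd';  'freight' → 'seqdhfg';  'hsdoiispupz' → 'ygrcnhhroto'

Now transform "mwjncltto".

nlvimbkss

What's happening: shift every letter 1 place backward in the alphabet (wrapping around), then move the last character to the front.
"mwjncltto" → "nlvimbkss".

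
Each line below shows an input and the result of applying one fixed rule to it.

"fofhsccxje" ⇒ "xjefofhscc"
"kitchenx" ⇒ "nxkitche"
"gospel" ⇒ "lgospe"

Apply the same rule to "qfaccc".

The transformation: swap the front and back halves of the string, then move the first 2 characters to the end (rotate left by 2).
Starting from "qfaccc": after the first operation, "cccqfa"; after the second, "cqfacc".

cqfacc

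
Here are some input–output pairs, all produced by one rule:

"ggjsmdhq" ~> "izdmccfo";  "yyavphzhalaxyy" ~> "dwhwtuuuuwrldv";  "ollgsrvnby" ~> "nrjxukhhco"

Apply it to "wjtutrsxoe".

notkasfpqp

Each output is the input with this applied: shift every letter 4 places backward in the alphabet (wrapping around), then swap the front and back halves of the string.
Starting from "wjtutrsxoe": after the first operation, "sfpqpnotka"; after the second, "notkasfpqp".
(Check on "yyavphzhalaxyy": → "uuwrldvdwhwtuu" → "dwhwtuuuuwrldv" ✓)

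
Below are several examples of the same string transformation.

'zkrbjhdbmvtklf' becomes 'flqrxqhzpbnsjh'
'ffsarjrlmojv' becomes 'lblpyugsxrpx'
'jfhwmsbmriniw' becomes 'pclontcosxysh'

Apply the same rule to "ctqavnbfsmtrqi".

The rule is to take characters alternately from the front and the back (1st, last, 2nd, 2nd-last, ...), then shift every letter 6 places forward in the alphabet (wrapping around).
Starting from "ctqavnbfsmtrqi": after the first operation, "citqqratvmnsbf"; after the second, "iozwwxgzbstyhl".

iozwwxgzbstyhl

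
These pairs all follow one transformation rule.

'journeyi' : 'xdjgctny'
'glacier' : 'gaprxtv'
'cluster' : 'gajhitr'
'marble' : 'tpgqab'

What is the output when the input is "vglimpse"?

The pattern: swap the first and last characters, then shift every letter 11 places backward in the alphabet (wrapping around).
"vglimpse" → "eglimpsv" → "tvaxbehk".

tvaxbehk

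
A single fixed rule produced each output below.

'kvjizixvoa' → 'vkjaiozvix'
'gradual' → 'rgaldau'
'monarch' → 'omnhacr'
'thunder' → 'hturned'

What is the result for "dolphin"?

Rule — move the first character to the end, then take characters alternately from the front and the back (1st, last, 2nd, 2nd-last, ...).
"dolphin" → "olphind" → "odlnpih".

odlnpih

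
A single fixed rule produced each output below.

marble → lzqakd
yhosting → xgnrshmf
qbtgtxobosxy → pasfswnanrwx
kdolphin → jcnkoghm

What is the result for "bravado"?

aqzuzcn

What's happening: shift every letter 1 place backward in the alphabet (wrapping around).
Applying that to "bravado" gives "aqzuzcn".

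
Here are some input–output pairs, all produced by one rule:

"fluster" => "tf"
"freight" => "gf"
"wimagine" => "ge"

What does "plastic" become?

What's happening: move the first 2 characters to the end (rotate left by 2), then keep one character in every 3, starting at position 3 (positions 3rd, 6th, 9th, ...).
On "plastic": the first step gives "asticpl", and the second then gives "tp".
(Check on "fluster": → "usterfl" → "tf" ✓)

tp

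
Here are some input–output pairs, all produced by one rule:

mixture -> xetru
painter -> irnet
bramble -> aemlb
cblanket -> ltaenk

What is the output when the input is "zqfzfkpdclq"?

fqzlfckdp

The transformation: delete the first 2 characters, then take characters alternately from the front and the back (1st, last, 2nd, 2nd-last, ...).
Working it through for "zqfzfkpdclq": intermediate "fzfkpdclq", final "fqzlfckdp".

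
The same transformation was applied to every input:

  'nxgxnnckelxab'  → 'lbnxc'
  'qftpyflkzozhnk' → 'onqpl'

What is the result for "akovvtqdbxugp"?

xpavq

Each output is the input with this applied: keep one character in every 3, starting at position 1 (positions 1st, 4th, 7th, ...), then move the first 3 characters to the end (rotate left by 3).
Starting from "akovvtqdbxugp": after the first operation, "avqxp"; after the second, "xpavq".
(Check on "nxgxnnckelxab": → "nxclb" → "lbnxc" ✓)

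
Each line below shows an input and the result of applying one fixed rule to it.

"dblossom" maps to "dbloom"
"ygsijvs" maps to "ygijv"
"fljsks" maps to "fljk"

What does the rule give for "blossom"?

The transformation: remove every "s".
Doing the same to "blossom": "bloom".

bloom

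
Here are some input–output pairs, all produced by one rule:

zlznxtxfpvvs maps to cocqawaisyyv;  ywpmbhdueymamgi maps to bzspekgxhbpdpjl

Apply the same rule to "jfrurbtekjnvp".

In each case the input is transformed by: shift every letter 3 places forward in the alphabet (wrapping around).
On "jfrurbtekjnvp" that produces "miuxuewhnmqys".

miuxuewhnmqys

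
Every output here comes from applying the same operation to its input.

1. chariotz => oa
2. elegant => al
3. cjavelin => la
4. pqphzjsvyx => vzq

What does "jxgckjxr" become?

jg

Each output is the input with this applied: reverse the string, then keep one character in every 3, starting at position 3 (positions 3rd, 6th, 9th, ...).
Working it through for "jxgckjxr": intermediate "rxjkcgxj", final "jg".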